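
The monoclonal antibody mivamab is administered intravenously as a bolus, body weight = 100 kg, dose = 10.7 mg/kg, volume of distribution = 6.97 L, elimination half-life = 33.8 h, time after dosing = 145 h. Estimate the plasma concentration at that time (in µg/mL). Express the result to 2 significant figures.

Total dose = 10.7 × 100 = 1070 mg
C₀ = Dose / Vd = 1070 / 6.97 = 153.5 mg/L
k = ln2 / t½ = 0.693147 / 33.8 = 0.02051 h⁻¹
C = C₀ · e^(−k·t) = 153.5 × e^(−0.02051 × 145)
  = 153.5 × 0.05110 = 7.844 mg/L
(7.844 mg/L = 7.844 µg/mL)

7.8 µg/mL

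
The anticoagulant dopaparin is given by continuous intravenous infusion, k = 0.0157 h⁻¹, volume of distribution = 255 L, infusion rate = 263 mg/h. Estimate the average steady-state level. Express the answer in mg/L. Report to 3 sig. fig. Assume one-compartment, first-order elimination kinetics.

CL = k × Vd = 0.01570 × 255 = 4.004 L/h
At steady state Css = R₀ / CL = 263 / 4.004 = 65.68 mg/L

65.7 mg/L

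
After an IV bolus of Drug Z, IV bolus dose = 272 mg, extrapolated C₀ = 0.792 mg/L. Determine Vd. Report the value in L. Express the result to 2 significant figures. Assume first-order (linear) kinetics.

Vd = Dose / C₀ = 272.0 / 0.792 = 343.4 L

340 L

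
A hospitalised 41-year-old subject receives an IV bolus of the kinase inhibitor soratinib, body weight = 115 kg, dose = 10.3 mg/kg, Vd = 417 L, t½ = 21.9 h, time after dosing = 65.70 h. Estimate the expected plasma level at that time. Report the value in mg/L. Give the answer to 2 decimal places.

0.36 mg/L

Total dose = 10.3 × 115 = 1185 mg
C₀ = Dose / Vd = 1185 / 417 = 2.842 mg/L
k = ln2 / t½ = 0.693147 / 21.9 = 0.03165 h⁻¹
t / t½ = 65.70 / 21.9 = 3 half-lives
C = C₀ × (1/2)^3 = 2.842 × 0.1250 = 0.3553 mg/L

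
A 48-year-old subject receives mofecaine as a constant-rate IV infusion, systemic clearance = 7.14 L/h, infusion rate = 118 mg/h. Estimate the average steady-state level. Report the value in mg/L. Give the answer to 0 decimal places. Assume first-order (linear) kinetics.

At steady state Css = R₀ / CL = 118 / 7.140 = 16.53 mg/L

17 mg/L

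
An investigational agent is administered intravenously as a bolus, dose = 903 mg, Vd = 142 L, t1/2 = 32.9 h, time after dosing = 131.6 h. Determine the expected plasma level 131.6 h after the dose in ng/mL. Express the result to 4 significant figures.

397.4 ng/mL

C₀ = Dose / Vd = 903.0 / 142 = 6.359 mg/L
k = ln2 / t½ = 0.693147 / 32.9 = 0.02107 h⁻¹
t / t½ = 131.6 / 32.9 = 4 half-lives
C = C₀ × (1/2)^4 = 6.359 × 0.06250 = 0.3974 mg/L
Convert: 0.3974 mg/L × 1000 = 397.4 ng/mL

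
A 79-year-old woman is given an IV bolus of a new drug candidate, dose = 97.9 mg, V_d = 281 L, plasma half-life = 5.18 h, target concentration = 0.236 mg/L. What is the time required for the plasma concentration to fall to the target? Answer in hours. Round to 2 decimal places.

C₀ = Dose / Vd = 97.90 / 281 = 0.3484 mg/L
k = ln2 / t½ = 0.693147 / 5.18 = 0.1338 h⁻¹
t = ln(C₀ / C) / k = ln(0.3484 / 0.236) / 0.1338
  = ln(1.476) / 0.1338 = 0.3893 / 0.1338 = 2.910 h

2.91 h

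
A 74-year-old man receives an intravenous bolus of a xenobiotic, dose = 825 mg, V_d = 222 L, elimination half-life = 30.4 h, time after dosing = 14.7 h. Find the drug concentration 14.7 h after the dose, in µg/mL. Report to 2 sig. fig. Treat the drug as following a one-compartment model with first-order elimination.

2.7 µg/mL

C₀ = Dose / Vd = 825.0 / 222 = 3.716 mg/L
k = ln2 / t½ = 0.693147 / 30.4 = 0.02280 h⁻¹
C = C₀ · e^(−k·t) = 3.716 × e^(−0.02280 × 14.7)
  = 3.716 × 0.7152 = 2.658 mg/L
(2.658 mg/L = 2.658 µg/mL)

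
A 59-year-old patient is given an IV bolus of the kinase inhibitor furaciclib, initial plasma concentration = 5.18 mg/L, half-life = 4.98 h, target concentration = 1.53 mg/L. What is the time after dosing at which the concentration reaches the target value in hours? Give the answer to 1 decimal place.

8.8 h

k = ln2 / t½ = 0.693147 / 4.98 = 0.1392 h⁻¹
t = ln(C₀ / C) / k = ln(5.180 / 1.53) / 0.1392
  = ln(3.386) / 0.1392 = 1.220 / 0.1392 = 8.764 h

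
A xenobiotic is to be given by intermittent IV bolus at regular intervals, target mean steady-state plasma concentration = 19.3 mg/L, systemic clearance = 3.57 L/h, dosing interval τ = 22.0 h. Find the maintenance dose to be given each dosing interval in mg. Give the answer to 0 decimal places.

1516 mg

At steady state, Dose/τ = Css × CL.
Dose = Css × CL × τ = 19.3 × 3.570 × 22.0 = 1516 mg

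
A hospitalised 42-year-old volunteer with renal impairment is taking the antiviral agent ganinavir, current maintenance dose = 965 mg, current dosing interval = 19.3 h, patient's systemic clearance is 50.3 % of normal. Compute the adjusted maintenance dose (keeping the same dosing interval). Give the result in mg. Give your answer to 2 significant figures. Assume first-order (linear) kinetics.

490 mg

To keep the same average steady-state level, dosing rate must scale with clearance.
CL ratio = 50.3 / 100 = 0.5030
New dose (same interval) = 965 × 0.5030 = 485.4 mg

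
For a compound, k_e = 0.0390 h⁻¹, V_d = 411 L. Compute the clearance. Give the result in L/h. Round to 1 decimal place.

16.0 L/h

CL = k × Vd = 0.0390 × 411 = 16.03 L/h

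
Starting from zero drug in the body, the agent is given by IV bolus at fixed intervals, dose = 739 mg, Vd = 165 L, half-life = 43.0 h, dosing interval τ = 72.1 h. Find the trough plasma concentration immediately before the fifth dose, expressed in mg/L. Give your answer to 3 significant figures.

C₀ per dose = Dose / Vd = 739 / 165 = 4.479 mg/L
k = ln2 / t½ = 0.693147 / 43.0 = 0.01612 h⁻¹
Fraction remaining after one interval: r = e^(−kτ) = e^(−0.01612 × 72.1) = 0.3128
Before dose 5, 4 doses have been given (aged 1τ, 2τ, 3τ, 4τ).
C_trough = C₀ × (r + r² + … + r^4) = C₀ × r(1−r^4)/(1−r)
        = 4.479 × 0.3128 × (1 − 0.009573) / (1 − 0.3128) = 2.019 mg/L

2.02 mg/L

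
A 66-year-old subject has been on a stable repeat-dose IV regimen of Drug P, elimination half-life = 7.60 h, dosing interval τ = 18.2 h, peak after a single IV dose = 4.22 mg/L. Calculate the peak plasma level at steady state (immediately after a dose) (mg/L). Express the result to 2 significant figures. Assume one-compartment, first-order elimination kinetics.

k = ln2 / t½ = 0.693147 / 7.60 = 0.09120 h⁻¹
e^(−kτ) = e^(−0.09120 × 18.2) = 0.1902
Accumulation ratio R = 1 / (1 − e^(−kτ)) = 1 / (1 − 0.1902) = 1.235
Steady-state peak = C₀ × R = 4.22 × 1.235 = 5.212 mg/L

5.2 mg/L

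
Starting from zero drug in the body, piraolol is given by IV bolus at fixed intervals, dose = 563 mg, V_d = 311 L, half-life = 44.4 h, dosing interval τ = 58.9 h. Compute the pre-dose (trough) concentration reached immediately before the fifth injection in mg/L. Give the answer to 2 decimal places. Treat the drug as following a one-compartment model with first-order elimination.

1.17 mg/L

C₀ per dose = Dose / Vd = 563 / 311 = 1.810 mg/L
k = ln2 / t½ = 0.693147 / 44.4 = 0.01561 h⁻¹
Fraction remaining after one interval: r = e^(−kτ) = e^(−0.01561 × 58.9) = 0.3987
Before dose 5, 4 doses have been given (aged 1τ, 2τ, 3τ, 4τ).
C_trough = C₀ × (r + r² + … + r^4) = C₀ × r(1−r^4)/(1−r)
        = 1.810 × 0.3987 × (1 − 0.02527) / (1 − 0.3987) = 1.170 mg/L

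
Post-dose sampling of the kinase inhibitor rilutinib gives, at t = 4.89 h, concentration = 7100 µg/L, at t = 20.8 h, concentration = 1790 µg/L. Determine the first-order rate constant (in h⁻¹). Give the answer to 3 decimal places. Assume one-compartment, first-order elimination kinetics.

0.087 h⁻¹

k = ln(C₁/C₂) / (t₂ − t₁) = ln(7100/1790) / (20.8 − 4.89)
  = 1.378 / 15.91 = 0.08661 h⁻¹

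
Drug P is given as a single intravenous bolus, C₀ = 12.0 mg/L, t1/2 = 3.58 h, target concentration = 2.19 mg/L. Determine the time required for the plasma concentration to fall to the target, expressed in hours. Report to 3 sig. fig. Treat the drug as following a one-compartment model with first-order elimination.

8.79 h

k = ln2 / t½ = 0.693147 / 3.58 = 0.1936 h⁻¹
t = ln(C₀ / C) / k = ln(12.00 / 2.19) / 0.1936
  = ln(5.479) / 0.1936 = 1.701 / 0.1936 = 8.786 h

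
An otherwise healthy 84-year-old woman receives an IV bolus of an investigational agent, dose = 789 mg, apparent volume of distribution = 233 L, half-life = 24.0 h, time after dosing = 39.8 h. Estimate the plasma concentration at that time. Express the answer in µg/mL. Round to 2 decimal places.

1.07 µg/mL

C₀ = Dose / Vd = 789.0 / 233 = 3.386 mg/L
k = ln2 / t½ = 0.693147 / 24.0 = 0.02888 h⁻¹
C = C₀ · e^(−k·t) = 3.386 × e^(−0.02888 × 39.8)
  = 3.386 × 0.3168 = 1.073 mg/L
(1.073 mg/L = 1.073 µg/mL)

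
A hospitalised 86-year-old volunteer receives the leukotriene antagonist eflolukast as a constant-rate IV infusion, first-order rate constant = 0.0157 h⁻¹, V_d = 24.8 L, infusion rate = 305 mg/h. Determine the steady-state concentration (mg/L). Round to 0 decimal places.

783 mg/L

CL = k × Vd = 0.01570 × 24.8 = 0.3894 L/h
At steady state Css = R₀ / CL = 305 / 0.3894 = 783.3 mg/L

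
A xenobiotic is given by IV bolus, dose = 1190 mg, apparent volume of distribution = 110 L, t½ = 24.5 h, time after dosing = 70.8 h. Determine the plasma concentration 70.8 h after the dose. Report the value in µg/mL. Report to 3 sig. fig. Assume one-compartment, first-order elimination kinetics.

1.46 µg/mL

C₀ = Dose / Vd = 1190 / 110 = 10.82 mg/L
k = ln2 / t½ = 0.693147 / 24.5 = 0.02829 h⁻¹
C = C₀ · e^(−k·t) = 10.82 × e^(−0.02829 × 70.8)
  = 10.82 × 0.1349 = 1.460 mg/L
(1.460 mg/L = 1.460 µg/mL)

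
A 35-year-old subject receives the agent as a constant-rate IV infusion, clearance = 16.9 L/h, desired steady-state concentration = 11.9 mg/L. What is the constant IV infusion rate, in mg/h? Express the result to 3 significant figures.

201 mg/h

At steady state, infusion rate R₀ = Css × CL = 11.9 × 16.90 = 201.1 mg/h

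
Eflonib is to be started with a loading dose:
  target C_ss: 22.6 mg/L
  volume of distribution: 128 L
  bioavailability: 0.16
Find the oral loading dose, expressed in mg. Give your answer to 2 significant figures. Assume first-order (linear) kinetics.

18000 mg

LD = Css × Vd / F = 22.6 × 128 / 0.16 = 18080 mg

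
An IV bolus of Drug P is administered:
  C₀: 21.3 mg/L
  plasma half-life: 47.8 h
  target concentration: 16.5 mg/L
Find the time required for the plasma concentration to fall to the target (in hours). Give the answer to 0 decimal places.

k = ln2 / t½ = 0.693147 / 47.8 = 0.01450 h⁻¹
t = ln(C₀ / C) / k = ln(21.30 / 16.5) / 0.01450
  = ln(1.291) / 0.01450 = 0.2554 / 0.01450 = 17.61 h

18 h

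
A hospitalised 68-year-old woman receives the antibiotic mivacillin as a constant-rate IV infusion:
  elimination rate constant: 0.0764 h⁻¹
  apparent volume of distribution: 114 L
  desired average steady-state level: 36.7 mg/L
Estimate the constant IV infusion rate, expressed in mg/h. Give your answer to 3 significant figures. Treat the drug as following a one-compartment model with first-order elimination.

CL = k × Vd = 0.07640 × 114 = 8.710 L/h
At steady state, infusion rate R₀ = Css × CL = 36.7 × 8.710 = 319.7 mg/h

320 mg/h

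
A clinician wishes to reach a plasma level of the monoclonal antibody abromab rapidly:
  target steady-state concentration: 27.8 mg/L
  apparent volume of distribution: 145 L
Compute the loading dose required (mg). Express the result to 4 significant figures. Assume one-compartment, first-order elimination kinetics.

4031 mg

LD = Css × Vd = 27.8 × 145 = 4031 mg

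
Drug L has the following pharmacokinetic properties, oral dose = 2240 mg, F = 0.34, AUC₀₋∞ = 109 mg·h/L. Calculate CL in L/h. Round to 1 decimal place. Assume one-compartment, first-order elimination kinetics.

CL = F·Dose / AUC = 0.34 × 2240 / 109 = 6.987 L/h

7.0 L/h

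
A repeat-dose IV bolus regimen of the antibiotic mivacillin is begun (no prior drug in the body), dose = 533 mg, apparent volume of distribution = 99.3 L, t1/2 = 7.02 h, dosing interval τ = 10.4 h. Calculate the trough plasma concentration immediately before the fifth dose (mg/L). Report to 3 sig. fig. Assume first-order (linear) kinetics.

C₀ per dose = Dose / Vd = 533 / 99.3 = 5.368 mg/L
k = ln2 / t½ = 0.693147 / 7.02 = 0.09874 h⁻¹
Fraction remaining after one interval: r = e^(−kτ) = e^(−0.09874 × 10.4) = 0.3581
Before dose 5, 4 doses have been given (aged 1τ, 2τ, 3τ, 4τ).
C_trough = C₀ × (r + r² + … + r^4) = C₀ × r(1−r^4)/(1−r)
        = 5.368 × 0.3581 × (1 − 0.01644) / (1 − 0.3581) = 2.945 mg/L

2.95 mg/L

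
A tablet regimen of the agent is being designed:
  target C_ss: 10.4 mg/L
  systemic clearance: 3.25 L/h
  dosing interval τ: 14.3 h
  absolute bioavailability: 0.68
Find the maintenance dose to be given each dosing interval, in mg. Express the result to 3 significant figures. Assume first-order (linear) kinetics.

At steady state, F × (Dose/τ) = Css × CL.
Dose = Css × CL × τ / F = 10.4 × 3.250 × 14.3 / 0.68 = 710.8 mg

711 mg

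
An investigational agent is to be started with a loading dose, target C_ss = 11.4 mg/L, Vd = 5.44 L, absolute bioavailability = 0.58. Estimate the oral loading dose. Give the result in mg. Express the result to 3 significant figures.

107 mg

LD = Css × Vd / F = 11.4 × 5.44 / 0.58 = 106.9 mg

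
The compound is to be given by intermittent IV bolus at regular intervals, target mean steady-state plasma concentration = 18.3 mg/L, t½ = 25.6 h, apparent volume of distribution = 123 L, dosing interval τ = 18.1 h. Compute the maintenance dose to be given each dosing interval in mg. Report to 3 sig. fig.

1100 mg

k = ln2 / t½ = 0.693147 / 25.6 = 0.02708 h⁻¹
CL = k × Vd = 0.02708 × 123 = 3.331 L/h
At steady state, Dose/τ = Css × CL.
Dose = Css × CL × τ = 18.3 × 3.331 × 18.1 = 1103 mg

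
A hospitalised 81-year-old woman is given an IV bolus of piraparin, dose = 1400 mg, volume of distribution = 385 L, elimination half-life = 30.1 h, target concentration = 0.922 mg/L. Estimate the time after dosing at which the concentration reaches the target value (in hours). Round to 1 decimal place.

C₀ = Dose / Vd = 1400 / 385 = 3.636 mg/L
k = ln2 / t½ = 0.693147 / 30.1 = 0.02303 h⁻¹
t = ln(C₀ / C) / k = ln(3.636 / 0.922) / 0.02303
  = ln(3.944) / 0.02303 = 1.372 / 0.02303 = 59.57 h

59.6 h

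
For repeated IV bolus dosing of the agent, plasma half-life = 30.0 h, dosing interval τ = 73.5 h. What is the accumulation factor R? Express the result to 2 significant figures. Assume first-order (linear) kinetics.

1.2

k = ln2 / t½ = 0.693147 / 30.0 = 0.02310 h⁻¹
e^(−kτ) = e^(−0.02310 × 73.5) = 0.1831
Accumulation ratio R = 1 / (1 − e^(−kτ)) = 1 / (1 − 0.1831) = 1.224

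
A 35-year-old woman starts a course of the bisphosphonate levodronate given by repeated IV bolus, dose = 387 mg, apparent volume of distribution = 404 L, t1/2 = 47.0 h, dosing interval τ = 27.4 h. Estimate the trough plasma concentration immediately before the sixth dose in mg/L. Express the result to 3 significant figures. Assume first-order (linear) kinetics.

1.67 mg/L

C₀ per dose = Dose / Vd = 387 / 404 = 0.9579 mg/L
k = ln2 / t½ = 0.693147 / 47.0 = 0.01475 h⁻¹
Fraction remaining after one interval: r = e^(−kτ) = e^(−0.01475 × 27.4) = 0.6675
Before dose 6, 5 doses have been given (aged 1τ, 2τ, 3τ, 4τ, 5τ).
C_trough = C₀ × (r + r² + … + r^5) = C₀ × r(1−r^5)/(1−r)
        = 0.9579 × 0.6675 × (1 − 0.1325) / (1 − 0.6675) = 1.668 mg/L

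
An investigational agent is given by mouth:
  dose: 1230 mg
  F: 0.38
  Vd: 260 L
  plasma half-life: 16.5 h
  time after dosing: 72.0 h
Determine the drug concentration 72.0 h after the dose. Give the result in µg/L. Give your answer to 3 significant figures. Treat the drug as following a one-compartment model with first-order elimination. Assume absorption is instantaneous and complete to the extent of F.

87.3 µg/L

Amount reaching circulation = F × Dose = 0.38 × 1230 = 467.4 mg
C₀ = F·Dose / Vd = 467.4 / 260 = 1.798 mg/L
k = ln2 / t½ = 0.693147 / 16.5 = 0.04201 h⁻¹
C = C₀ · e^(−k·t) = 1.798 × e^(−0.04201 × 72.0)
  = 1.798 × 0.04857 = 0.08733 mg/L
Convert: 0.08733 mg/L × 1000 = 87.33 µg/L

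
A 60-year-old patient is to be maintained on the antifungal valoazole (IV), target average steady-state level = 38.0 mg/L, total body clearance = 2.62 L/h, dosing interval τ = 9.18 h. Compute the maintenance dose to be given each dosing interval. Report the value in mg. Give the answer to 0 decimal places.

At steady state, Dose/τ = Css × CL.
Dose = Css × CL × τ = 38.0 × 2.620 × 9.18 = 914.0 mg

914 mg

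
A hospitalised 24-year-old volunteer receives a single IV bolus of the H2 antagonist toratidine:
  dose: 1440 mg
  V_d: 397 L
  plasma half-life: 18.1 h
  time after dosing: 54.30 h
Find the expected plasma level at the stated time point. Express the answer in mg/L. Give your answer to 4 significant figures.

C₀ = Dose / Vd = 1440 / 397 = 3.627 mg/L
k = ln2 / t½ = 0.693147 / 18.1 = 0.03830 h⁻¹
t / t½ = 54.30 / 18.1 = 3 half-lives
C = C₀ × (1/2)^3 = 3.627 × 0.1250 = 0.4534 mg/L

0.4534 mg/L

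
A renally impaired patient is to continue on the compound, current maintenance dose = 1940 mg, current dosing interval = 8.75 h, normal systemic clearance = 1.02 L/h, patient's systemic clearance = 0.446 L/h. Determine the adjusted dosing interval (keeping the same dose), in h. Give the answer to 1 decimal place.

20.0 h

To keep the same average steady-state level, dosing rate must scale with clearance.
CL ratio = 0.446 / 1.02 = 0.4373
New interval (same dose) = 8.75 / 0.4373 = 20.01 h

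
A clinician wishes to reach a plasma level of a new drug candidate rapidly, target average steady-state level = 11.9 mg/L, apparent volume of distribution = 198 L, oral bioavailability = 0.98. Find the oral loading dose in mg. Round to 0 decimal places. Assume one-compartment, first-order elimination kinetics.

2404 mg

LD = Css × Vd / F = 11.9 × 198 / 0.98 = 2404 mg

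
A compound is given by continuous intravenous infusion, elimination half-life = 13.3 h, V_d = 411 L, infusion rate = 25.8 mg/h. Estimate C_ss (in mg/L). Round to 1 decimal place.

k = ln2 / t½ = 0.693147 / 13.3 = 0.05212 h⁻¹
CL = k × Vd = 0.05212 × 411 = 21.42 L/h
At steady state Css = R₀ / CL = 25.8 / 21.42 = 1.204 mg/L

1.2 mg/L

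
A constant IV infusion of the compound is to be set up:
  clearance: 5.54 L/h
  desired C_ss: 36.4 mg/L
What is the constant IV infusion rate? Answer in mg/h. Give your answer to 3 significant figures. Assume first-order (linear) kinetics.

At steady state, infusion rate R₀ = Css × CL = 36.4 × 5.540 = 201.7 mg/h

202 mg/h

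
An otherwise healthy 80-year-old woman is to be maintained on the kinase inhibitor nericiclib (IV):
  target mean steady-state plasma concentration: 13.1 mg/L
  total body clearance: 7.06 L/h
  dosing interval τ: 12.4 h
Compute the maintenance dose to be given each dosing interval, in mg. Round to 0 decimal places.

1147 mg

At steady state, Dose/τ = Css × CL.
Dose = Css × CL × τ = 13.1 × 7.060 × 12.4 = 1147 mg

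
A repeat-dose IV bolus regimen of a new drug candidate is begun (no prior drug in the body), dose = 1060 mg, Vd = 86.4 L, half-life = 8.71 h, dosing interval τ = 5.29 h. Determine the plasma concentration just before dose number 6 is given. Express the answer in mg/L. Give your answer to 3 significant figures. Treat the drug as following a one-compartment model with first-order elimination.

C₀ per dose = Dose / Vd = 1060 / 86.4 = 12.27 mg/L
k = ln2 / t½ = 0.693147 / 8.71 = 0.07958 h⁻¹
Fraction remaining after one interval: r = e^(−kτ) = e^(−0.07958 × 5.29) = 0.6564
Before dose 6, 5 doses have been given (aged 1τ, 2τ, 3τ, 4τ, 5τ).
C_trough = C₀ × (r + r² + … + r^5) = C₀ × r(1−r^5)/(1−r)
        = 12.27 × 0.6564 × (1 − 0.1219) / (1 − 0.6564) = 20.58 mg/L

20.6 mg/L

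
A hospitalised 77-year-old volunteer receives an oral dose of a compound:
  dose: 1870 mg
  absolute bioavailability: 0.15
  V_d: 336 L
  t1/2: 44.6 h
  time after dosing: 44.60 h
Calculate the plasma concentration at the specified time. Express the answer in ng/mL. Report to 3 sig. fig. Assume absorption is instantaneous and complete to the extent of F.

417 ng/mL

Amount reaching circulation = F × Dose = 0.15 × 1870 = 280.5 mg
C₀ = F·Dose / Vd = 280.5 / 336 = 0.8348 mg/L
k = ln2 / t½ = 0.693147 / 44.6 = 0.01554 h⁻¹
t / t½ = 44.60 / 44.6 = 1 half-lives
C = C₀ × (1/2)^1 = 0.8348 × 0.5000 = 0.4174 mg/L
Convert: 0.4174 mg/L × 1000 = 417.4 ng/mL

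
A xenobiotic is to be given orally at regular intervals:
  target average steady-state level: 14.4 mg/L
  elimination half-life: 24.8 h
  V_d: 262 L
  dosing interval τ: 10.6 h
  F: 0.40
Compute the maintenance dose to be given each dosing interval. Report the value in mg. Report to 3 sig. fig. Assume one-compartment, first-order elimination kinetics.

2790 mg

k = ln2 / t½ = 0.693147 / 24.8 = 0.02795 h⁻¹
CL = k × Vd = 0.02795 × 262 = 7.323 L/h
At steady state, F × (Dose/τ) = Css × CL.
Dose = Css × CL × τ / F = 14.4 × 7.323 × 10.6 / 0.40 = 2794 mg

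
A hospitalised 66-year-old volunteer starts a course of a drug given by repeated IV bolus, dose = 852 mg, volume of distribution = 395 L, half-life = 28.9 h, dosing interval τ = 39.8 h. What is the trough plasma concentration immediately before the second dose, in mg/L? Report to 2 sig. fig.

C₀ per dose = Dose / Vd = 852 / 395 = 2.157 mg/L
k = ln2 / t½ = 0.693147 / 28.9 = 0.02398 h⁻¹
Fraction remaining after one interval: r = e^(−kτ) = e^(−0.02398 × 39.8) = 0.3850
Before dose 2, 1 dose has been given (aged 1τ).
C_trough = C₀ × r = 2.157 × 0.3850 = 0.8304 mg/L

0.83 mg/L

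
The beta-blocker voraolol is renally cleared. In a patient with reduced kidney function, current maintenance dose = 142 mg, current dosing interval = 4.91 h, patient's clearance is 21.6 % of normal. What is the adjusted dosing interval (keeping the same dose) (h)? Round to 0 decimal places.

To keep the same average steady-state level, dosing rate must scale with clearance.
CL ratio = 21.6 / 100 = 0.2160
New interval (same dose) = 4.91 / 0.2160 = 22.73 h

23 h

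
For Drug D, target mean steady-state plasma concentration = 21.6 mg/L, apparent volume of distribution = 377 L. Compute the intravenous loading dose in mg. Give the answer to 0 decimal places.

LD = Css × Vd = 21.6 × 377 = 8143 mg

8143 mg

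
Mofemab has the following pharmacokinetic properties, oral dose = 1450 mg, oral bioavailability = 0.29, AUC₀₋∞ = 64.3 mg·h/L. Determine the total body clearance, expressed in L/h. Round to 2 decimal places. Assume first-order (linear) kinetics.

6.54 L/h

CL = F·Dose / AUC = 0.29 × 1450 / 64.3 = 6.540 L/h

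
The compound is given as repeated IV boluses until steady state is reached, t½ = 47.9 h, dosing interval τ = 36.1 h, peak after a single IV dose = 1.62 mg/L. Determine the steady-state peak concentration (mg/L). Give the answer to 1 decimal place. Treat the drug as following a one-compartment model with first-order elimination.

4.0 mg/L

k = ln2 / t½ = 0.693147 / 47.9 = 0.01447 h⁻¹
e^(−kτ) = e^(−0.01447 × 36.1) = 0.5931
Accumulation ratio R = 1 / (1 − e^(−kτ)) = 1 / (1 − 0.5931) = 2.458
Steady-state peak = C₀ × R = 1.62 × 2.458 = 3.982 mg/L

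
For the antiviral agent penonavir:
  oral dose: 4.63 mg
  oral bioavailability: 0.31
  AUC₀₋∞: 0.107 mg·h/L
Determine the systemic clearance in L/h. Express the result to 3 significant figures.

13.4 L/h

CL = F·Dose / AUC = 0.31 × 4.63 / 0.107 = 13.41 L/h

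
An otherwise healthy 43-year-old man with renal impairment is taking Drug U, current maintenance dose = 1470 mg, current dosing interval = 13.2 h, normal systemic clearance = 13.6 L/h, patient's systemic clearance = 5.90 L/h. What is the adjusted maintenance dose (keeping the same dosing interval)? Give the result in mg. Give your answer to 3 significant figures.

638 mg

To keep the same average steady-state level, dosing rate must scale with clearance.
CL ratio = 5.90 / 13.6 = 0.4338
New dose (same interval) = 1470 × 0.4338 = 637.7 mg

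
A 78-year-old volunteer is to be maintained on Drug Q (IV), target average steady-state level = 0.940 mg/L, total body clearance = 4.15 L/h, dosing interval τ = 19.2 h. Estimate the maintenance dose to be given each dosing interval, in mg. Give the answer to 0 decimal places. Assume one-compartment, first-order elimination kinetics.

At steady state, Dose/τ = Css × CL.
Dose = Css × CL × τ = 0.940 × 4.150 × 19.2 = 74.90 mg

75 mg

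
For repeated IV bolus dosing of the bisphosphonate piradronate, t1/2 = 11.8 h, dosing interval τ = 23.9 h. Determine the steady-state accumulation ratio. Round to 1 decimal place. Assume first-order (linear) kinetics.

k = ln2 / t½ = 0.693147 / 11.8 = 0.05874 h⁻¹
e^(−kτ) = e^(−0.05874 × 23.9) = 0.2456
Accumulation ratio R = 1 / (1 − e^(−kτ)) = 1 / (1 − 0.2456) = 1.326

1.3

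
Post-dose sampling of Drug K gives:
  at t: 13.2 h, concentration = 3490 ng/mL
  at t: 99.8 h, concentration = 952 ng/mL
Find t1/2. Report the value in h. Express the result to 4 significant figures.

k = ln(C₁/C₂) / (t₂ − t₁) = ln(3490/952) / (99.8 − 13.2)
  = 1.299 / 86.60 = 0.01500 h⁻¹
t½ = ln2 / k = 0.693147 / 0.01500 = 46.21 h

46.21 h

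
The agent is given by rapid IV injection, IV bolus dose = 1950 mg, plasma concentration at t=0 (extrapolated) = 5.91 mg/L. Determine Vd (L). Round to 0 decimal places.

Vd = Dose / C₀ = 1950 / 5.91 = 329.9 L

330 L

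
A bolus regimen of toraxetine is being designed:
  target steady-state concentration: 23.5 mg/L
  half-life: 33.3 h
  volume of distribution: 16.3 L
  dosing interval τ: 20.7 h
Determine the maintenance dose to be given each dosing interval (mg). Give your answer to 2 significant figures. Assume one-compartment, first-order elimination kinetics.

k = ln2 / t½ = 0.693147 / 33.3 = 0.02082 h⁻¹
CL = k × Vd = 0.02082 × 16.3 = 0.3394 L/h
At steady state, Dose/τ = Css × CL.
Dose = Css × CL × τ = 23.5 × 0.3394 × 20.7 = 165.1 mg

170 mg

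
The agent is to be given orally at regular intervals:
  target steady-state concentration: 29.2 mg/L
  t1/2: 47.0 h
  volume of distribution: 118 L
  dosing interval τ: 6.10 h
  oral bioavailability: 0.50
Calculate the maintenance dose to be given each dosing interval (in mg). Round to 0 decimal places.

620 mg

k = ln2 / t½ = 0.693147 / 47.0 = 0.01475 h⁻¹
CL = k × Vd = 0.01475 × 118 = 1.741 L/h
At steady state, F × (Dose/τ) = Css × CL.
Dose = Css × CL × τ / F = 29.2 × 1.741 × 6.10 / 0.50 = 620.2 mg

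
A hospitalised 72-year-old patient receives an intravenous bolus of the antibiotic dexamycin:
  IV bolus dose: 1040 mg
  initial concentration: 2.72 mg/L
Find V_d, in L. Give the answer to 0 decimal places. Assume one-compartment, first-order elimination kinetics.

Vd = Dose / C₀ = 1040 / 2.72 = 382.4 L

382 L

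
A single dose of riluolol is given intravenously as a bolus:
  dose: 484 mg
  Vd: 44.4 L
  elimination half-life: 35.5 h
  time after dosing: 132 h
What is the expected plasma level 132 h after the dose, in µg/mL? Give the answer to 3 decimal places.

0.828 µg/mL

C₀ = Dose / Vd = 484.0 / 44.4 = 10.90 mg/L
k = ln2 / t½ = 0.693147 / 35.5 = 0.01953 h⁻¹
C = C₀ · e^(−k·t) = 10.90 × e^(−0.01953 × 132)
  = 10.90 × 0.07593 = 0.8276 mg/L
(0.8276 mg/L = 0.8276 µg/mL)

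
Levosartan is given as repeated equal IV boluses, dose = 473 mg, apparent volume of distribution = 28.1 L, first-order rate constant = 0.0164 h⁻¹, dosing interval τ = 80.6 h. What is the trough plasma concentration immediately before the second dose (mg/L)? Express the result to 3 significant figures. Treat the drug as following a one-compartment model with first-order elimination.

4.49 mg/L

C₀ per dose = Dose / Vd = 473 / 28.1 = 16.83 mg/L
Fraction remaining after one interval: r = e^(−kτ) = e^(−0.01640 × 80.6) = 0.2666
Before dose 2, 1 dose has been given (aged 1τ).
C_trough = C₀ × r = 16.83 × 0.2666 = 4.487 mg/L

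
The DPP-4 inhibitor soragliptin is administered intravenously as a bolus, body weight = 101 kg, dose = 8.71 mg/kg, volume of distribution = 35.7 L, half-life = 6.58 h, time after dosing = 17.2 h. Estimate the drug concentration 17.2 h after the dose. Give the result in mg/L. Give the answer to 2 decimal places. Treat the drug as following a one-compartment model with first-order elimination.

Total dose = 8.71 × 101 = 879.7 mg
C₀ = Dose / Vd = 879.7 / 35.7 = 24.64 mg/L
k = ln2 / t½ = 0.693147 / 6.58 = 0.1053 h⁻¹
C = C₀ · e^(−k·t) = 24.64 × e^(−0.1053 × 17.2)
  = 24.64 × 0.1635 = 4.029 mg/L

4.03 mg/L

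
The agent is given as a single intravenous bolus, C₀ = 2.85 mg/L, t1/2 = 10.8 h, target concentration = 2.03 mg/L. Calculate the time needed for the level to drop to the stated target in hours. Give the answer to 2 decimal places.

5.29 h

k = ln2 / t½ = 0.693147 / 10.8 = 0.06418 h⁻¹
t = ln(C₀ / C) / k = ln(2.850 / 2.03) / 0.06418
  = ln(1.404) / 0.06418 = 0.3393 / 0.06418 = 5.287 h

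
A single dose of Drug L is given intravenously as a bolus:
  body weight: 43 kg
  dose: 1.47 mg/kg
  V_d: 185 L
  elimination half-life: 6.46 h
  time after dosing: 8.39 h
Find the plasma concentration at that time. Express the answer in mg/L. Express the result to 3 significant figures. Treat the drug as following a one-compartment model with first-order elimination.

0.139 mg/L

Total dose = 1.47 × 43 = 63.21 mg
C₀ = Dose / Vd = 63.21 / 185 = 0.3417 mg/L
k = ln2 / t½ = 0.693147 / 6.46 = 0.1073 h⁻¹
C = C₀ · e^(−k·t) = 0.3417 × e^(−0.1073 × 8.39)
  = 0.3417 × 0.4065 = 0.1389 mg/L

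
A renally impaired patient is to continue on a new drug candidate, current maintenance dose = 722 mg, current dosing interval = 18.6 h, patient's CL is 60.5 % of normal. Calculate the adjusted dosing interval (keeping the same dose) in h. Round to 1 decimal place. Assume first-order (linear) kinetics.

30.7 h

To keep the same average steady-state level, dosing rate must scale with clearance.
CL ratio = 60.5 / 100 = 0.6050
New interval (same dose) = 18.6 / 0.6050 = 30.74 h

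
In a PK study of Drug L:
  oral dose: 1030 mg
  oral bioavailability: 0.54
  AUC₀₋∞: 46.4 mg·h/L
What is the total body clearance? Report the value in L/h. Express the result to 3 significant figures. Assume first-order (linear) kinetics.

CL = F·Dose / AUC = 0.54 × 1030 / 46.4 = 11.99 L/h

12.0 L/h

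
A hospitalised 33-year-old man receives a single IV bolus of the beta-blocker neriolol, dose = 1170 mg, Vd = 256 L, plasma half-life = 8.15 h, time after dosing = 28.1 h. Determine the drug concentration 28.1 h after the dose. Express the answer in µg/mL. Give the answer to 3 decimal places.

0.419 µg/mL

C₀ = Dose / Vd = 1170 / 256 = 4.570 mg/L
k = ln2 / t½ = 0.693147 / 8.15 = 0.08505 h⁻¹
C = C₀ · e^(−k·t) = 4.570 × e^(−0.08505 × 28.1)
  = 4.570 × 0.09164 = 0.4188 mg/L
(0.4188 mg/L = 0.4188 µg/mL)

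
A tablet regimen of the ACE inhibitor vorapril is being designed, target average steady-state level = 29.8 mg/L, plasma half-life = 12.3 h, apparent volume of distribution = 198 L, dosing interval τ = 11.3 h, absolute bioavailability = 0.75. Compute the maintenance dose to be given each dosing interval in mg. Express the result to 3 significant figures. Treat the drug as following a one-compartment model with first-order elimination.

k = ln2 / t½ = 0.693147 / 12.3 = 0.05635 h⁻¹
CL = k × Vd = 0.05635 × 198 = 11.16 L/h
At steady state, F × (Dose/τ) = Css × CL.
Dose = Css × CL × τ / F = 29.8 × 11.16 × 11.3 / 0.75 = 5011 mg

5010 mg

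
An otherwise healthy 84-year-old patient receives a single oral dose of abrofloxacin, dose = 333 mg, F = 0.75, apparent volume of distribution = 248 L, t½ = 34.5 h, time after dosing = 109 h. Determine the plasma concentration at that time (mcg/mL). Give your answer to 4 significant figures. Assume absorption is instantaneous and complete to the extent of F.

Amount reaching circulation = F × Dose = 0.75 × 333.0 = 249.8 mg
C₀ = F·Dose / Vd = 249.8 / 248 = 1.007 mg/L
k = ln2 / t½ = 0.693147 / 34.5 = 0.02009 h⁻¹
C = C₀ · e^(−k·t) = 1.007 × e^(−0.02009 × 109)
  = 1.007 × 0.1119 = 0.1127 mg/L
(0.1127 mg/L = 0.1127 mcg/mL)

0.1127 mcg/mL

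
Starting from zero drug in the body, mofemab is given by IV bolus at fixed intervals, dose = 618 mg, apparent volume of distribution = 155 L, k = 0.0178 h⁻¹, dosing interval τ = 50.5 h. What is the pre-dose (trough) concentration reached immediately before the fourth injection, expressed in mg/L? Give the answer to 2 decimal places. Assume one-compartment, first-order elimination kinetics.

C₀ per dose = Dose / Vd = 618 / 155 = 3.987 mg/L
Fraction remaining after one interval: r = e^(−kτ) = e^(−0.01780 × 50.5) = 0.4070
Before dose 4, 3 doses have been given (aged 1τ, 2τ, 3τ).
C_trough = C₀ × (r + r² + … + r^3) = C₀ × r(1−r^3)/(1−r)
        = 3.987 × 0.4070 × (1 − 0.06742) / (1 − 0.4070) = 2.552 mg/L

2.55 mg/L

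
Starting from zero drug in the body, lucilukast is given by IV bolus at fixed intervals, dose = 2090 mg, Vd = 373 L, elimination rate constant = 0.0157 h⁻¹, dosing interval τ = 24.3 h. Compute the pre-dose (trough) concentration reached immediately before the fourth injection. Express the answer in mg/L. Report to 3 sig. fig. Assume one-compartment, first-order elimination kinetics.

8.22 mg/L

C₀ per dose = Dose / Vd = 2090 / 373 = 5.603 mg/L
Fraction remaining after one interval: r = e^(−kτ) = e^(−0.01570 × 24.3) = 0.6828
Before dose 4, 3 doses have been given (aged 1τ, 2τ, 3τ).
C_trough = C₀ × (r + r² + … + r^3) = C₀ × r(1−r^3)/(1−r)
        = 5.603 × 0.6828 × (1 − 0.3183) / (1 − 0.6828) = 8.222 mg/L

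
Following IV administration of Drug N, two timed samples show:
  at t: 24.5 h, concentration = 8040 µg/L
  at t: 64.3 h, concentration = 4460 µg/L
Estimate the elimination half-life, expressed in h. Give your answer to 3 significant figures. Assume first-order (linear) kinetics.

k = ln(C₁/C₂) / (t₂ − t₁) = ln(8040/4460) / (64.3 − 24.5)
  = 0.5893 / 39.80 = 0.01481 h⁻¹
t½ = ln2 / k = 0.693147 / 0.01481 = 46.80 h

46.8 h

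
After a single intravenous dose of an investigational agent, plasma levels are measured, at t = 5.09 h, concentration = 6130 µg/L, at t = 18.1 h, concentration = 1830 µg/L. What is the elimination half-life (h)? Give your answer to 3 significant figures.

7.46 h

k = ln(C₁/C₂) / (t₂ − t₁) = ln(6130/1830) / (18.1 − 5.09)
  = 1.209 / 13.01 = 0.09293 h⁻¹
t½ = ln2 / k = 0.693147 / 0.09293 = 7.459 h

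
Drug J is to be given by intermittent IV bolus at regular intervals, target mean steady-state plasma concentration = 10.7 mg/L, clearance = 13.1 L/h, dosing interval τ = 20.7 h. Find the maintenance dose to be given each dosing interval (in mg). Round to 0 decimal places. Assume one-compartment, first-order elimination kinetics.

At steady state, Dose/τ = Css × CL.
Dose = Css × CL × τ = 10.7 × 13.10 × 20.7 = 2902 mg

2902 mg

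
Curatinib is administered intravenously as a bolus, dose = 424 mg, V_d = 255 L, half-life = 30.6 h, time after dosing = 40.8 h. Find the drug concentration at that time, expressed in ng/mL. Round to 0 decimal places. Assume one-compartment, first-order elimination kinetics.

660 ng/mL

C₀ = Dose / Vd = 424.0 / 255 = 1.663 mg/L
k = ln2 / t½ = 0.693147 / 30.6 = 0.02265 h⁻¹
C = C₀ · e^(−k·t) = 1.663 × e^(−0.02265 × 40.8)
  = 1.663 × 0.3969 = 0.6600 mg/L
Convert: 0.6600 mg/L × 1000 = 660.0 ng/mL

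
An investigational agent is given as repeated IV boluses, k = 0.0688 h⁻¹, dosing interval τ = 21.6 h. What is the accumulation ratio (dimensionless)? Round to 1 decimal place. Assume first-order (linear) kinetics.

e^(−kτ) = e^(−0.06880 × 21.6) = 0.2263
Accumulation ratio R = 1 / (1 − e^(−kτ)) = 1 / (1 − 0.2263) = 1.292

1.3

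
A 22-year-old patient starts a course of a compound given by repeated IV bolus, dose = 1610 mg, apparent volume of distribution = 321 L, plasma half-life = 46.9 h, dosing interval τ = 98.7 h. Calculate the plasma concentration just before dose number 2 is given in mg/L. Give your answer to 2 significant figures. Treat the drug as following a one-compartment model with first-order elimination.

C₀ per dose = Dose / Vd = 1610 / 321 = 5.016 mg/L
k = ln2 / t½ = 0.693147 / 46.9 = 0.01478 h⁻¹
Fraction remaining after one interval: r = e^(−kτ) = e^(−0.01478 × 98.7) = 0.2325
Before dose 2, 1 dose has been given (aged 1τ).
C_trough = C₀ × r = 5.016 × 0.2325 = 1.166 mg/L

1.2 mg/L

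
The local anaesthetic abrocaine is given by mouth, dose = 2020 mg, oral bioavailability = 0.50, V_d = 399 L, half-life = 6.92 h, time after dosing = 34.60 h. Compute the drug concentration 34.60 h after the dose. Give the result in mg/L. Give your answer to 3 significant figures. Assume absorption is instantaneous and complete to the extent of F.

Amount reaching circulation = F × Dose = 0.50 × 2020 = 1010 mg
C₀ = F·Dose / Vd = 1010 / 399 = 2.531 mg/L
k = ln2 / t½ = 0.693147 / 6.92 = 0.1002 h⁻¹
t / t½ = 34.60 / 6.92 = 5 half-lives
C = C₀ × (1/2)^5 = 2.531 × 0.03125 = 0.07909 mg/L

0.0791 mg/L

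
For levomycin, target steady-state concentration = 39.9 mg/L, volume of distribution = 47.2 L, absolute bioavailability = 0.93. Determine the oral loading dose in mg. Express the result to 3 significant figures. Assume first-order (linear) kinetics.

2030 mg

LD = Css × Vd / F = 39.9 × 47.2 / 0.93 = 2025 mg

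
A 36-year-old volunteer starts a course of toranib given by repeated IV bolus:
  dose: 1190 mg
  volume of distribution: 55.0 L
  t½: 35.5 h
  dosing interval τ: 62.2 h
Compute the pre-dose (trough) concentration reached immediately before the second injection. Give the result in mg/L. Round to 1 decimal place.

6.4 mg/L

C₀ per dose = Dose / Vd = 1190 / 55.0 = 21.64 mg/L
k = ln2 / t½ = 0.693147 / 35.5 = 0.01953 h⁻¹
Fraction remaining after one interval: r = e^(−kτ) = e^(−0.01953 × 62.2) = 0.2968
Before dose 2, 1 dose has been given (aged 1τ).
C_trough = C₀ × r = 21.64 × 0.2968 = 6.423 mg/L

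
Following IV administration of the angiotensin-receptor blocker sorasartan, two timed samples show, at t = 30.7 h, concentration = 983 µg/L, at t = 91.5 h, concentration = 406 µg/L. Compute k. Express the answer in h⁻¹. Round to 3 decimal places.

0.015 h⁻¹

k = ln(C₁/C₂) / (t₂ − t₁) = ln(983/406) / (91.5 − 30.7)
  = 0.8843 / 60.80 = 0.01454 h⁻¹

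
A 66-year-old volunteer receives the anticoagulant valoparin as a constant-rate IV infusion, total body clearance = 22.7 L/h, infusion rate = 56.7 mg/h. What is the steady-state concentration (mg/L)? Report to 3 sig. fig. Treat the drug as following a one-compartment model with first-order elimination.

2.50 mg/L

At steady state Css = R₀ / CL = 56.7 / 22.70 = 2.498 mg/L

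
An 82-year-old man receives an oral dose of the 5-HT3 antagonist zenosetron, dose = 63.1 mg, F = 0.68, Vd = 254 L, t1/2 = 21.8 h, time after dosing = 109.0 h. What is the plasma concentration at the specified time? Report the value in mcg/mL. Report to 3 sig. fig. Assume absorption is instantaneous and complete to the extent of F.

Amount reaching circulation = F × Dose = 0.68 × 63.10 = 42.91 mg
C₀ = F·Dose / Vd = 42.91 / 254 = 0.1689 mg/L
k = ln2 / t½ = 0.693147 / 21.8 = 0.03180 h⁻¹
t / t½ = 109.0 / 21.8 = 5 half-lives
C = C₀ × (1/2)^5 = 0.1689 × 0.03125 = 0.005278 mg/L
(0.005278 mg/L = 0.005278 mcg/mL)

0.00528 mcg/mL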